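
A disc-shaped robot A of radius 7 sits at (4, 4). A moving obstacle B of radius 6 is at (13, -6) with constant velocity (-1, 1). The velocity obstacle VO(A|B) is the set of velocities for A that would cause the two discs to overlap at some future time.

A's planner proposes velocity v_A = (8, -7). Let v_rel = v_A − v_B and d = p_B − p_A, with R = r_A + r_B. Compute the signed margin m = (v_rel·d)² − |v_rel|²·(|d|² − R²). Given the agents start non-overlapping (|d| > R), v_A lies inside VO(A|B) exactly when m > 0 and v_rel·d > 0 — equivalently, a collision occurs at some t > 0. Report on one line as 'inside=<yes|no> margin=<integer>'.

d = (9, -10),  |d|² = 181;  R = 7+6 = 13,  c = 181−13² = 12
v_rel = (9, -8),  |v_rel|² = 145;  v_rel·d = (9)·(9) + (-8)·(-10) = 161
145·t² − 322·t + 12 = 0  ⇒  m = 161² − 145·12 = 24181
m = 24181 > 0,  v_rel·d = 161 > 0  ⇒  inside

inside=yes margin=24181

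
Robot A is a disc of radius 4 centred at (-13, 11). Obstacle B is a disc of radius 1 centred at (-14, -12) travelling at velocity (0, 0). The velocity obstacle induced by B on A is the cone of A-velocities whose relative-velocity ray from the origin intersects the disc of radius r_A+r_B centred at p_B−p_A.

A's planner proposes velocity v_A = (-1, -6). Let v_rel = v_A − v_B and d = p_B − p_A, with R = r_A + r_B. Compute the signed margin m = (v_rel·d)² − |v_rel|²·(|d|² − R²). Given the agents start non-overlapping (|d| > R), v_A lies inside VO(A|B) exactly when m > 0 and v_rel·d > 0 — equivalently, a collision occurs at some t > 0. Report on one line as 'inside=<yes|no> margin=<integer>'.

d = (-1, -23),  |d|² = 530;  R = 4+1 = 5,  c = 530−5² = 505
v_rel = (-1, -6),  |v_rel|² = 37;  v_rel·d = (-1)·(-1) + (-6)·(-23) = 139
37·t² − 278·t + 505 = 0  ⇒  m = 139² − 37·505 = 636
m = 636 > 0,  v_rel·d = 139 > 0  ⇒  inside

inside=yes margin=636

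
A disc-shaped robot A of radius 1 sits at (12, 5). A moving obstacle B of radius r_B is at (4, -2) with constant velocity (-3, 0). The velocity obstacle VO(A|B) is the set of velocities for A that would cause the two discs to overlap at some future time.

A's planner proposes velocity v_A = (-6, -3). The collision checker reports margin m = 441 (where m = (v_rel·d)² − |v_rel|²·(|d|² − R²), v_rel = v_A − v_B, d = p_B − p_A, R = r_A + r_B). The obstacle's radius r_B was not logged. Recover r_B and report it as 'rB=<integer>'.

m = 441
d = (-8, -7);  v_rel = (-3, -3),  |v_rel|² = 18
v_rel×d = (-3)·(-7) − (-3)·(-8) = -3
since m = R²·18 − (-3)²:  R² = (9 + 441) / 18 = 25
R = √25 = 5  ⇒  r_B = 5 − 1 = 4

rB=4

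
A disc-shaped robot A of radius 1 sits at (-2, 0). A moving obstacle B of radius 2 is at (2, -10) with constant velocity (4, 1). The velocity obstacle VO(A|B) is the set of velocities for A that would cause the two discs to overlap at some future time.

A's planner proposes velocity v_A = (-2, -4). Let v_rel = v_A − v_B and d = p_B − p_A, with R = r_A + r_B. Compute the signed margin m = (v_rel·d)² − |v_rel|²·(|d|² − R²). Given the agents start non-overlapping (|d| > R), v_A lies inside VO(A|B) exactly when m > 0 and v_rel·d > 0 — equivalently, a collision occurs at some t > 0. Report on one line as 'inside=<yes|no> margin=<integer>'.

d = (4, -10),  |d|² = 116;  R = 1+2 = 3,  c = 116−3² = 107
v_rel = (-6, -5),  |v_rel|² = 61;  v_rel·d = (-6)·(4) + (-5)·(-10) = 26
61·t² − 52·t + 107 = 0  ⇒  m = 26² − 61·107 = -5851
m = -5851 < 0,  v_rel·d = 26 > 0  ⇒  outside

inside=no margin=-5851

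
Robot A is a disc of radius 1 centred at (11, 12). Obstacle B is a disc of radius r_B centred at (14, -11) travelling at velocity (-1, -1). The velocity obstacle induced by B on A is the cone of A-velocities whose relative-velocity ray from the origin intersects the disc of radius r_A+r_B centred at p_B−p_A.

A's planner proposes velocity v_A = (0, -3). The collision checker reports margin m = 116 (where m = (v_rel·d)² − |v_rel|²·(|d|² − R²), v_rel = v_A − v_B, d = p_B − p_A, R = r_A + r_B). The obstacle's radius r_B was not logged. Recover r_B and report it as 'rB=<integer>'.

m = 116
d = (3, -23);  v_rel = (1, -2),  |v_rel|² = 5
v_rel×d = (1)·(-23) − (-2)·(3) = -17
since m = R²·5 − (-17)²:  R² = (289 + 116) / 5 = 81
R = √81 = 9  ⇒  r_B = 9 − 1 = 8

rB=8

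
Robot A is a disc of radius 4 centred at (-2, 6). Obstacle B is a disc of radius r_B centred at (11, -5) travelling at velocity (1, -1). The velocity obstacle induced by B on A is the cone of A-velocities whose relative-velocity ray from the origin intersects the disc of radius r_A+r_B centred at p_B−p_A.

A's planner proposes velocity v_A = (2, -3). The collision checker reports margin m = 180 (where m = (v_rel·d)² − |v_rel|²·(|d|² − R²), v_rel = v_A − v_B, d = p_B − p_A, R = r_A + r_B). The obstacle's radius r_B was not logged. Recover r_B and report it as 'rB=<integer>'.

m = 180
d = (13, -11);  v_rel = (1, -2),  |v_rel|² = 5
v_rel×d = (1)·(-11) − (-2)·(13) = 15
since m = R²·5 − 15²:  R² = (225 + 180) / 5 = 81
R = √81 = 9  ⇒  r_B = 9 − 4 = 5

rB=5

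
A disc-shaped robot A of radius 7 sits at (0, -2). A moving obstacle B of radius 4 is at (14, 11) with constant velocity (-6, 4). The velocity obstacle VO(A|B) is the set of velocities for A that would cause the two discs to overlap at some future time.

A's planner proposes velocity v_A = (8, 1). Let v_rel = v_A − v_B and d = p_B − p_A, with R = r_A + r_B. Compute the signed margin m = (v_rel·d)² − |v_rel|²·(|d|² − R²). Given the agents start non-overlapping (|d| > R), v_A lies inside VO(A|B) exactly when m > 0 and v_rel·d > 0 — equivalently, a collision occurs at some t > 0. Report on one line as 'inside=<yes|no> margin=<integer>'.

d = (14, 13),  |d|² = 365;  R = 7+4 = 11,  c = 365−11² = 244
v_rel = (14, -3),  |v_rel|² = 205;  v_rel·d = (14)·(14) + (-3)·(13) = 157
205·t² − 314·t + 244 = 0  ⇒  m = 157² − 205·244 = -25371
m = -25371 < 0,  v_rel·d = 157 > 0  ⇒  outside

inside=no margin=-25371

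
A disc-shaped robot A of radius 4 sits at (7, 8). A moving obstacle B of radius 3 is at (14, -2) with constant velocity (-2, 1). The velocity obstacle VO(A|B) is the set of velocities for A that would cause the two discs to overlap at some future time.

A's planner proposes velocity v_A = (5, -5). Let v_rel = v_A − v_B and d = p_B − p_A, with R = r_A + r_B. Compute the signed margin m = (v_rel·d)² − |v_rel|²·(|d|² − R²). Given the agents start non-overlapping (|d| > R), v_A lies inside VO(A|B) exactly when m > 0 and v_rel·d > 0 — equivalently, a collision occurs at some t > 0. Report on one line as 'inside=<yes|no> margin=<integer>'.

d = (7, -10),  |d|² = 149;  R = 4+3 = 7,  c = 149−7² = 100
v_rel = (7, -6),  |v_rel|² = 85;  v_rel·d = (7)·(7) + (-6)·(-10) = 109
85·t² − 218·t + 100 = 0  ⇒  m = 109² − 85·100 = 3381
m = 3381 > 0,  v_rel·d = 109 > 0  ⇒  inside

inside=yes margin=3381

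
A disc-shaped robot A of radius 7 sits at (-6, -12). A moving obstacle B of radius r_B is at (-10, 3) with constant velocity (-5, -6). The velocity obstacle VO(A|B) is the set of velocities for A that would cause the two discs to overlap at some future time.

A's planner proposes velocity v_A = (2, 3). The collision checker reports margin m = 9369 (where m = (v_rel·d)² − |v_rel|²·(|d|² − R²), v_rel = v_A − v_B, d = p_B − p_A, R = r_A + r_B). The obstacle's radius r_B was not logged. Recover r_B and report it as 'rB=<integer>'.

m = 9369
d = (-4, 15);  v_rel = (7, 9),  |v_rel|² = 130
v_rel×d = (7)·(15) − (9)·(-4) = 141
since m = R²·130 − 141²:  R² = (19881 + 9369) / 130 = 225
R = √225 = 15  ⇒  r_B = 15 − 7 = 8

rB=8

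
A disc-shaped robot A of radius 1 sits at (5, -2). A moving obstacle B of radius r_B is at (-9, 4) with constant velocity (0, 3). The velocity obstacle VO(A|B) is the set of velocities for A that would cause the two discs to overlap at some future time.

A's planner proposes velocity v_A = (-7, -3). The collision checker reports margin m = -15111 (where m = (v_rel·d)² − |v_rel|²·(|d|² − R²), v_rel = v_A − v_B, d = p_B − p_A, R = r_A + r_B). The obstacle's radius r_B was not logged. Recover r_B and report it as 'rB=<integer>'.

m = -15111
d = (-14, 6);  v_rel = (-7, -6),  |v_rel|² = 85
v_rel×d = (-7)·(6) − (-6)·(-14) = -126
since m = R²·85 − (-126)²:  R² = (15876 + -15111) / 85 = 9
R = √9 = 3  ⇒  r_B = 3 − 1 = 2

rB=2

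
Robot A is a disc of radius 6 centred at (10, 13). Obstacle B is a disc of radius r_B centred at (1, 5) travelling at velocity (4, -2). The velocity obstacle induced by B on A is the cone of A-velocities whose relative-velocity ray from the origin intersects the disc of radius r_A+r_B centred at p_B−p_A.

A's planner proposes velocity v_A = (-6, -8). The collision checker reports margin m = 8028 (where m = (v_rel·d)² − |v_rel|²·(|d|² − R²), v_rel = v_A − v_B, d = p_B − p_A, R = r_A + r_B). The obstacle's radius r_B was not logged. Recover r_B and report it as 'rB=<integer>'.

m = 8028
d = (-9, -8);  v_rel = (-10, -6),  |v_rel|² = 136
v_rel×d = (-10)·(-8) − (-6)·(-9) = 26
since m = R²·136 − 26²:  R² = (676 + 8028) / 136 = 64
R = √64 = 8  ⇒  r_B = 8 − 6 = 2

rB=2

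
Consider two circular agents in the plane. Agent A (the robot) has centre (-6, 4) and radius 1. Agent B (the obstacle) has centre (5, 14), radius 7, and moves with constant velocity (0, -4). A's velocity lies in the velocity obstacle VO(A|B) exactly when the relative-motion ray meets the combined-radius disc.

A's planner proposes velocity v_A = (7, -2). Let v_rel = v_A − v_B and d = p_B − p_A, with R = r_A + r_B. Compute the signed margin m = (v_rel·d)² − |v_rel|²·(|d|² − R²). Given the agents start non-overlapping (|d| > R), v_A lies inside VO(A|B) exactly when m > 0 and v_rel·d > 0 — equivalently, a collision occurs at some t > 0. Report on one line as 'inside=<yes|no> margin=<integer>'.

d = (11, 10),  |d|² = 221;  R = 1+7 = 8,  c = 221−8² = 157
v_rel = (7, 2),  |v_rel|² = 53;  v_rel·d = (7)·(11) + (2)·(10) = 97
53·t² − 194·t + 157 = 0  ⇒  m = 97² − 53·157 = 1088
m = 1088 > 0,  v_rel·d = 97 > 0  ⇒  inside

inside=yes margin=1088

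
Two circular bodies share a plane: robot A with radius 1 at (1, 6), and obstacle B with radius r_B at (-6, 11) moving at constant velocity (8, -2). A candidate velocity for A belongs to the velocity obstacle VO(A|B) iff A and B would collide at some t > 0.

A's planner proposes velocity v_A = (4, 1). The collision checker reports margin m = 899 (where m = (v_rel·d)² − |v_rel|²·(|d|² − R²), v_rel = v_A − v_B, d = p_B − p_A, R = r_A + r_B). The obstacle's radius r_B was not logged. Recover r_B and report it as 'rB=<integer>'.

m = 899
d = (-7, 5);  v_rel = (-4, 3),  |v_rel|² = 25
v_rel×d = (-4)·(5) − (3)·(-7) = 1
since m = R²·25 − 1²:  R² = (1 + 899) / 25 = 36
R = √36 = 6  ⇒  r_B = 6 − 1 = 5

rB=5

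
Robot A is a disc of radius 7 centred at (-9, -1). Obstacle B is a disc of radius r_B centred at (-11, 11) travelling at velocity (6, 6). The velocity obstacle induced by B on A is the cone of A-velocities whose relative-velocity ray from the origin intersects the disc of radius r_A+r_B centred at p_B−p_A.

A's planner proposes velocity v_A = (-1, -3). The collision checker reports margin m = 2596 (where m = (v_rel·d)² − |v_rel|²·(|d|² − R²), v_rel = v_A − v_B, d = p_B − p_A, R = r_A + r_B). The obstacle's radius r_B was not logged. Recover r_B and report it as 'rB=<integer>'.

m = 2596
d = (-2, 12);  v_rel = (-7, -9),  |v_rel|² = 130
v_rel×d = (-7)·(12) − (-9)·(-2) = -102
since m = R²·130 − (-102)²:  R² = (10404 + 2596) / 130 = 100
R = √100 = 10  ⇒  r_B = 10 − 7 = 3

rB=3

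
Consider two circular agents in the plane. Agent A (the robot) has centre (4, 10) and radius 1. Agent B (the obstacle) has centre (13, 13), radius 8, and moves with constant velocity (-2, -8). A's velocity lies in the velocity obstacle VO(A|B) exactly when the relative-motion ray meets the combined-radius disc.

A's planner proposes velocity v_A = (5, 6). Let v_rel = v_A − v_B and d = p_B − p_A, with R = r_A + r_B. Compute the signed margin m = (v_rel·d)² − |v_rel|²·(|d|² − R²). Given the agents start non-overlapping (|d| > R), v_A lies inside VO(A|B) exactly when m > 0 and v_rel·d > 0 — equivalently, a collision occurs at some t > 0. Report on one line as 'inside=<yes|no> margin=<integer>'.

d = (9, 3),  |d|² = 90;  R = 1+8 = 9,  c = 90−9² = 9
v_rel = (7, 14),  |v_rel|² = 245;  v_rel·d = (7)·(9) + (14)·(3) = 105
245·t² − 210·t + 9 = 0  ⇒  m = 105² − 245·9 = 8820
m = 8820 > 0,  v_rel·d = 105 > 0  ⇒  inside

inside=yes margin=8820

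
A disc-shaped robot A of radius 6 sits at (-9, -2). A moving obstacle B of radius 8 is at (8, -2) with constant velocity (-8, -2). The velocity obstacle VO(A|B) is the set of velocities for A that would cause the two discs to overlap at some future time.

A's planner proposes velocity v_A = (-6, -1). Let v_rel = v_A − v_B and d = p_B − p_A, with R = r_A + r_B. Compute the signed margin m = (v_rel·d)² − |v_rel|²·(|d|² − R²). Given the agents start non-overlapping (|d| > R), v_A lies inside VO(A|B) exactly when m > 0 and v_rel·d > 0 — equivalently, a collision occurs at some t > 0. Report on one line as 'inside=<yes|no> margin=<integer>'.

d = (17, 0),  |d|² = 289;  R = 6+8 = 14,  c = 289−14² = 93
v_rel = (2, 1),  |v_rel|² = 5;  v_rel·d = (2)·(17) + (1)·(0) = 34
5·t² − 68·t + 93 = 0  ⇒  m = 34² − 5·93 = 691
m = 691 > 0,  v_rel·d = 34 > 0  ⇒  inside

inside=yes margin=691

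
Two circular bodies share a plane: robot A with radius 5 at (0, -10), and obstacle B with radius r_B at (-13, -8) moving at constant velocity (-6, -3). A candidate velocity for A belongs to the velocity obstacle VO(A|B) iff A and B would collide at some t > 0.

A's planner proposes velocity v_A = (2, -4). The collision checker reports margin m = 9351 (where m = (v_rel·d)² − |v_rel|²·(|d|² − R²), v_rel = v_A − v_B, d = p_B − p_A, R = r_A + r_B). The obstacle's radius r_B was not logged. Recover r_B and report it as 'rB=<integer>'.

m = 9351
d = (-13, 2);  v_rel = (8, -1),  |v_rel|² = 65
v_rel×d = (8)·(2) − (-1)·(-13) = 3
since m = R²·65 − 3²:  R² = (9 + 9351) / 65 = 144
R = √144 = 12  ⇒  r_B = 12 − 5 = 7

rB=7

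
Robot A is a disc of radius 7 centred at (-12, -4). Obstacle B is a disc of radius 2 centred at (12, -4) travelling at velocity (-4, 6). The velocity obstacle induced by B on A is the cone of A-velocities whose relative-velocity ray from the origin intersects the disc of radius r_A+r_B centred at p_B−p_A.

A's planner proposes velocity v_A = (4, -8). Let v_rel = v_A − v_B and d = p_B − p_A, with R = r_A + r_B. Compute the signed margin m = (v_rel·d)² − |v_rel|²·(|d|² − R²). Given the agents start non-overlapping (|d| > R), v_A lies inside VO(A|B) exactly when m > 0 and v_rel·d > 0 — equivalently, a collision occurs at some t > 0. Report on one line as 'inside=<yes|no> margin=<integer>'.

d = (24, 0),  |d|² = 576;  R = 7+2 = 9,  c = 576−9² = 495
v_rel = (8, -14),  |v_rel|² = 260;  v_rel·d = (8)·(24) + (-14)·(0) = 192
260·t² − 384·t + 495 = 0  ⇒  m = 192² − 260·495 = -91836
m = -91836 < 0,  v_rel·d = 192 > 0  ⇒  outside

inside=no margin=-91836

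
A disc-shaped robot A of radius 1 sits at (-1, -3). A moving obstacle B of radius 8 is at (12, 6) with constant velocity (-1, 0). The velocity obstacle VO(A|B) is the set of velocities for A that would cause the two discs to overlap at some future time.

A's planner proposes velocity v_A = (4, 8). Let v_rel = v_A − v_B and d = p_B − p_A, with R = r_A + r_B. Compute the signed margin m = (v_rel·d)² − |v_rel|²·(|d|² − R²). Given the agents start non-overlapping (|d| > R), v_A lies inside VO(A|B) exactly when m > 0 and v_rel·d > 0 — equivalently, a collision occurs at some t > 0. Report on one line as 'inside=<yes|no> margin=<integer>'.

d = (13, 9),  |d|² = 250;  R = 1+8 = 9,  c = 250−9² = 169
v_rel = (5, 8),  |v_rel|² = 89;  v_rel·d = (5)·(13) + (8)·(9) = 137
89·t² − 274·t + 169 = 0  ⇒  m = 137² − 89·169 = 3728
m = 3728 > 0,  v_rel·d = 137 > 0  ⇒  inside

inside=yes margin=3728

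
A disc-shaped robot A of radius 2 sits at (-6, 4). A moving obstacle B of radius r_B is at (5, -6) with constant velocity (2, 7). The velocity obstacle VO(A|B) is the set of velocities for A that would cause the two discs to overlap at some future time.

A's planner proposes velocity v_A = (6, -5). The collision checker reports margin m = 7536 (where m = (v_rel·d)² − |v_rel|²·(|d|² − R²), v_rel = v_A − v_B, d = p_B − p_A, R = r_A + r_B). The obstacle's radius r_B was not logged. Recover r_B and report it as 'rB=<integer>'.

m = 7536
d = (11, -10);  v_rel = (4, -12),  |v_rel|² = 160
v_rel×d = (4)·(-10) − (-12)·(11) = 92
since m = R²·160 − 92²:  R² = (8464 + 7536) / 160 = 100
R = √100 = 10  ⇒  r_B = 10 − 2 = 8

rB=8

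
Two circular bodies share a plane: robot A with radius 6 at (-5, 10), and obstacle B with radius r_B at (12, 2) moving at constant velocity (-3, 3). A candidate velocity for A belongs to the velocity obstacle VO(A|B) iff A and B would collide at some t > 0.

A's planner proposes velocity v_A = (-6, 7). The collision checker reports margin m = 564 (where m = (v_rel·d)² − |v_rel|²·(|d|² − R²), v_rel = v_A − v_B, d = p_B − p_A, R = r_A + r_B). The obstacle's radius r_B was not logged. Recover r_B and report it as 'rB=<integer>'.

m = 564
d = (17, -8);  v_rel = (-3, 4),  |v_rel|² = 25
v_rel×d = (-3)·(-8) − (4)·(17) = -44
since m = R²·25 − (-44)²:  R² = (1936 + 564) / 25 = 100
R = √100 = 10  ⇒  r_B = 10 − 6 = 4

rB=4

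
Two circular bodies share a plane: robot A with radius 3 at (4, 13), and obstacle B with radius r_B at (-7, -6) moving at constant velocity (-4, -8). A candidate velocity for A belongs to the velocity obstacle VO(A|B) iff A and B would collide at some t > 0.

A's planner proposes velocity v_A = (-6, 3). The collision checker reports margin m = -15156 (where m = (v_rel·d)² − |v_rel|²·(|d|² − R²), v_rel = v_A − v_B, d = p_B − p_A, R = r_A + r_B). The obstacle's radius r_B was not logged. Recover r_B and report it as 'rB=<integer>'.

m = -15156
d = (-11, -19);  v_rel = (-2, 11),  |v_rel|² = 125
v_rel×d = (-2)·(-19) − (11)·(-11) = 159
since m = R²·125 − 159²:  R² = (25281 + -15156) / 125 = 81
R = √81 = 9  ⇒  r_B = 9 − 3 = 6

rB=6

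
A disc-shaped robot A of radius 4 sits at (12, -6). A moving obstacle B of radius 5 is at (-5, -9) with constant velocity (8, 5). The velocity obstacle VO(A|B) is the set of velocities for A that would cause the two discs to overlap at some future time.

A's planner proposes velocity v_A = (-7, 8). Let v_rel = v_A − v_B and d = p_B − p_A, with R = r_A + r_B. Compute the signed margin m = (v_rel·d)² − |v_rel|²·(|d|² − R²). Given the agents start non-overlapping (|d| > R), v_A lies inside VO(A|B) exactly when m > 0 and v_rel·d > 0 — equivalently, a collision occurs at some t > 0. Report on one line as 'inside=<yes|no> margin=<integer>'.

d = (-17, -3),  |d|² = 298;  R = 4+5 = 9,  c = 298−9² = 217
v_rel = (-15, 3),  |v_rel|² = 234;  v_rel·d = (-15)·(-17) + (3)·(-3) = 246
234·t² − 492·t + 217 = 0  ⇒  m = 246² − 234·217 = 9738
m = 9738 > 0,  v_rel·d = 246 > 0  ⇒  inside

inside=yes margin=9738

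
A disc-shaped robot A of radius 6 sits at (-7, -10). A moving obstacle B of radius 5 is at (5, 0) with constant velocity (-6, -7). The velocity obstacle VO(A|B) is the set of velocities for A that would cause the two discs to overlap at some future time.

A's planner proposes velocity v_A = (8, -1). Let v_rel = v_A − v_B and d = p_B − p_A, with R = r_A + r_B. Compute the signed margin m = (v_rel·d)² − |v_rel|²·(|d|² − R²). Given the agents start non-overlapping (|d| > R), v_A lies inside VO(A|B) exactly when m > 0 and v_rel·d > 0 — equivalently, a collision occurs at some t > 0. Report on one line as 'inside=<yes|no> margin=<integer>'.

d = (12, 10),  |d|² = 244;  R = 6+5 = 11,  c = 244−11² = 123
v_rel = (14, 6),  |v_rel|² = 232;  v_rel·d = (14)·(12) + (6)·(10) = 228
232·t² − 456·t + 123 = 0  ⇒  m = 228² − 232·123 = 23448
m = 23448 > 0,  v_rel·d = 228 > 0  ⇒  inside

inside=yes margin=23448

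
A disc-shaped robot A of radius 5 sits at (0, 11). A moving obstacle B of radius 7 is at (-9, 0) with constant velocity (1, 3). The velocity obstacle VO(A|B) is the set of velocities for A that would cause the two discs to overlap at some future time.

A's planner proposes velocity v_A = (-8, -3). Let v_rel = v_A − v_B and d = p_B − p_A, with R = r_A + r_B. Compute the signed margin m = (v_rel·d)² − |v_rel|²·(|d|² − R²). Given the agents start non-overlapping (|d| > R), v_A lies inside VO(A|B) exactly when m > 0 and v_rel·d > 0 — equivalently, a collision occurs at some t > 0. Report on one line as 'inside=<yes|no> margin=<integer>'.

d = (-9, -11),  |d|² = 202;  R = 5+7 = 12,  c = 202−12² = 58
v_rel = (-9, -6),  |v_rel|² = 117;  v_rel·d = (-9)·(-9) + (-6)·(-11) = 147
117·t² − 294·t + 58 = 0  ⇒  m = 147² − 117·58 = 14823
m = 14823 > 0,  v_rel·d = 147 > 0  ⇒  inside

inside=yes margin=14823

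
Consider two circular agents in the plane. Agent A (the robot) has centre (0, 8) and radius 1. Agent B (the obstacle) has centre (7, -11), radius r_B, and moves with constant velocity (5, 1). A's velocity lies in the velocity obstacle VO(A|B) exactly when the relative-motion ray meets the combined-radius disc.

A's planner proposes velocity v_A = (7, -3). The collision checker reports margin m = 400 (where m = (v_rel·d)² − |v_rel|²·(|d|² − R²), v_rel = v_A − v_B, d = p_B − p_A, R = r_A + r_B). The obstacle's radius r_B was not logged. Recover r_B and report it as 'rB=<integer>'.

m = 400
d = (7, -19);  v_rel = (2, -4),  |v_rel|² = 20
v_rel×d = (2)·(-19) − (-4)·(7) = -10
since m = R²·20 − (-10)²:  R² = (100 + 400) / 20 = 25
R = √25 = 5  ⇒  r_B = 5 − 1 = 4

rB=4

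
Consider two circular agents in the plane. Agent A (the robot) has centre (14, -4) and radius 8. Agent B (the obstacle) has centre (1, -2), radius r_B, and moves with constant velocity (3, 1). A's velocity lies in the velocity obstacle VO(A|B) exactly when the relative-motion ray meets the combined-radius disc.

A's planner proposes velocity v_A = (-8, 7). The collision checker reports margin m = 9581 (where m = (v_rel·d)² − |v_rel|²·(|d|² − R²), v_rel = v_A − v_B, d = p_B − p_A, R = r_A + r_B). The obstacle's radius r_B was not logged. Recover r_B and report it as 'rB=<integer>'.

m = 9581
d = (-13, 2);  v_rel = (-11, 6),  |v_rel|² = 157
v_rel×d = (-11)·(2) − (6)·(-13) = 56
since m = R²·157 − 56²:  R² = (3136 + 9581) / 157 = 81
R = √81 = 9  ⇒  r_B = 9 − 8 = 1

rB=1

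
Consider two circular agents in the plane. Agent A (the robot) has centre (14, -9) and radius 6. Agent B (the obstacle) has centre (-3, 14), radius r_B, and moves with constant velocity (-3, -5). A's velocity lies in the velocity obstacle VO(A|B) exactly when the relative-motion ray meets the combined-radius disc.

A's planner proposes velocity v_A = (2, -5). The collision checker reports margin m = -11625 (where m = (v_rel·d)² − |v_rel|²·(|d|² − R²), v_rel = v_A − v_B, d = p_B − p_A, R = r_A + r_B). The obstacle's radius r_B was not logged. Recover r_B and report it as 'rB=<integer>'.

m = -11625
d = (-17, 23);  v_rel = (5, 0),  |v_rel|² = 25
v_rel×d = (5)·(23) − (0)·(-17) = 115
since m = R²·25 − 115²:  R² = (13225 + -11625) / 25 = 64
R = √64 = 8  ⇒  r_B = 8 − 6 = 2

rB=2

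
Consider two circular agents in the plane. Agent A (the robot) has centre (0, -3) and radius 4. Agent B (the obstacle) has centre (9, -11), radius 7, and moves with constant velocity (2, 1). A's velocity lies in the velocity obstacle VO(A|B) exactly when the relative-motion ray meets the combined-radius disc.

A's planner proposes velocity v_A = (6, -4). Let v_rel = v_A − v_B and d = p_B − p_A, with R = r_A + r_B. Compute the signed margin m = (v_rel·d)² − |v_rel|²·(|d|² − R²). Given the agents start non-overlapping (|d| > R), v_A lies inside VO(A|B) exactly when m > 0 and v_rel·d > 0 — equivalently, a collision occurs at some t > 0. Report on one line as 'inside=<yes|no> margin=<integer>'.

d = (9, -8),  |d|² = 145;  R = 4+7 = 11,  c = 145−11² = 24
v_rel = (4, -5),  |v_rel|² = 41;  v_rel·d = (4)·(9) + (-5)·(-8) = 76
41·t² − 152·t + 24 = 0  ⇒  m = 76² − 41·24 = 4792
m = 4792 > 0,  v_rel·d = 76 > 0  ⇒  inside

inside=yes margin=4792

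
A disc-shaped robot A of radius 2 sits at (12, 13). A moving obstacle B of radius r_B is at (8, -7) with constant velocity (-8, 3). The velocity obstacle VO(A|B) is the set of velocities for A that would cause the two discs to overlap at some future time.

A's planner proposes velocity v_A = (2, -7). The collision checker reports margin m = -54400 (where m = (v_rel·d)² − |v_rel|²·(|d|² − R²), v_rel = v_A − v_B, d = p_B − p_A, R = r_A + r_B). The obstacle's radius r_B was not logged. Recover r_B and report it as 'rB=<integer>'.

m = -54400
d = (-4, -20);  v_rel = (10, -10),  |v_rel|² = 200
v_rel×d = (10)·(-20) − (-10)·(-4) = -240
since m = R²·200 − (-240)²:  R² = (57600 + -54400) / 200 = 16
R = √16 = 4  ⇒  r_B = 4 − 2 = 2

rB=2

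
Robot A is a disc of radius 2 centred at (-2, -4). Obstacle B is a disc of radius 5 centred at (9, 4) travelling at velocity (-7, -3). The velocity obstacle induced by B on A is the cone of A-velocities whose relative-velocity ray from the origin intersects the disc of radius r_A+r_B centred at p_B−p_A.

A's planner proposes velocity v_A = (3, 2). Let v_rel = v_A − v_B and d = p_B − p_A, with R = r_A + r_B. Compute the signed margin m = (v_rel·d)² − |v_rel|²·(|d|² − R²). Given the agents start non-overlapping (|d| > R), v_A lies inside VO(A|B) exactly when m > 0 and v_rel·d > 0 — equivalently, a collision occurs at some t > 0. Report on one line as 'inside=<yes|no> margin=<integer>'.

d = (11, 8),  |d|² = 185;  R = 2+5 = 7,  c = 185−7² = 136
v_rel = (10, 5),  |v_rel|² = 125;  v_rel·d = (10)·(11) + (5)·(8) = 150
125·t² − 300·t + 136 = 0  ⇒  m = 150² − 125·136 = 5500
m = 5500 > 0,  v_rel·d = 150 > 0  ⇒  inside

inside=yes margin=5500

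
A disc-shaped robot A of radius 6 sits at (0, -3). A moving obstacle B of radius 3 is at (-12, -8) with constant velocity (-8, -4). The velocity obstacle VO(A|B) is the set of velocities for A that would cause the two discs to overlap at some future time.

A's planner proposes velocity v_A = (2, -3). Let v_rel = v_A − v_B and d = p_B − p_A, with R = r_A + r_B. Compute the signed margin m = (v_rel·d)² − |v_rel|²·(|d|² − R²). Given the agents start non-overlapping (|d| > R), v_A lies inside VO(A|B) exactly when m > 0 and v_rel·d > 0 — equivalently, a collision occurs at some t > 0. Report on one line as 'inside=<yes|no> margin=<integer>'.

d = (-12, -5),  |d|² = 169;  R = 6+3 = 9,  c = 169−9² = 88
v_rel = (10, 1),  |v_rel|² = 101;  v_rel·d = (10)·(-12) + (1)·(-5) = -125
101·t² + 250·t + 88 = 0  ⇒  m = (-125)² − 101·88 = 6737
m = 6737 > 0,  v_rel·d = -125 < 0  ⇒  outside

inside=no margin=6737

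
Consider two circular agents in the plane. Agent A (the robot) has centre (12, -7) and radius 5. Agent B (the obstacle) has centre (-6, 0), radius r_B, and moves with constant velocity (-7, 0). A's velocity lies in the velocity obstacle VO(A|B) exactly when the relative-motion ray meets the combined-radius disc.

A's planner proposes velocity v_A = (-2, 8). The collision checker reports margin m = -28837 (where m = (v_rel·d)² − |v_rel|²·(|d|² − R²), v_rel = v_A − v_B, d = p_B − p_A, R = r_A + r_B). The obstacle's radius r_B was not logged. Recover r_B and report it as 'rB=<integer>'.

m = -28837
d = (-18, 7);  v_rel = (5, 8),  |v_rel|² = 89
v_rel×d = (5)·(7) − (8)·(-18) = 179
since m = R²·89 − 179²:  R² = (32041 + -28837) / 89 = 36
R = √36 = 6  ⇒  r_B = 6 − 5 = 1

rB=1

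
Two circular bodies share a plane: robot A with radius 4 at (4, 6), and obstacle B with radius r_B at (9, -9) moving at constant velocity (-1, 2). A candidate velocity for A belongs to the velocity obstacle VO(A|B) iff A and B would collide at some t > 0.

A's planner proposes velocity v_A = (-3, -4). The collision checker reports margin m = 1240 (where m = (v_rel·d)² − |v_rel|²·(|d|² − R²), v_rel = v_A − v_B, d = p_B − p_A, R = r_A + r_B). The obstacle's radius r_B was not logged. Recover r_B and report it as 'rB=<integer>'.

m = 1240
d = (5, -15);  v_rel = (-2, -6),  |v_rel|² = 40
v_rel×d = (-2)·(-15) − (-6)·(5) = 60
since m = R²·40 − 60²:  R² = (3600 + 1240) / 40 = 121
R = √121 = 11  ⇒  r_B = 11 − 4 = 7

rB=7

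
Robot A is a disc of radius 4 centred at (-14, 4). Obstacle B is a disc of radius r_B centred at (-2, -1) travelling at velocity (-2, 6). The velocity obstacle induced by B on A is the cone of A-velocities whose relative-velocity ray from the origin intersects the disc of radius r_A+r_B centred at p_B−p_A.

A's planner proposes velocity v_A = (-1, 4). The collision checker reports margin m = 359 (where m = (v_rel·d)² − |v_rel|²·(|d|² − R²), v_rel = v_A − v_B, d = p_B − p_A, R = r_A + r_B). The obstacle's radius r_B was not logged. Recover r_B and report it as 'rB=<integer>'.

m = 359
d = (12, -5);  v_rel = (1, -2),  |v_rel|² = 5
v_rel×d = (1)·(-5) − (-2)·(12) = 19
since m = R²·5 − 19²:  R² = (361 + 359) / 5 = 144
R = √144 = 12  ⇒  r_B = 12 − 4 = 8

rB=8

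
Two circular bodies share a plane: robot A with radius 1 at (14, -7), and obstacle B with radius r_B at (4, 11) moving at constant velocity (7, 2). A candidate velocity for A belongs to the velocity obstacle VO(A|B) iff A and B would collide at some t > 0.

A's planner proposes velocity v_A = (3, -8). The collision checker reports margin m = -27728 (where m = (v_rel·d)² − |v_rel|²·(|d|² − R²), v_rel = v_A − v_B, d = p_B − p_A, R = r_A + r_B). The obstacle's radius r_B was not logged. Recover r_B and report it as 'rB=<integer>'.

m = -27728
d = (-10, 18);  v_rel = (-4, -10),  |v_rel|² = 116
v_rel×d = (-4)·(18) − (-10)·(-10) = -172
since m = R²·116 − (-172)²:  R² = (29584 + -27728) / 116 = 16
R = √16 = 4  ⇒  r_B = 4 − 1 = 3

rB=3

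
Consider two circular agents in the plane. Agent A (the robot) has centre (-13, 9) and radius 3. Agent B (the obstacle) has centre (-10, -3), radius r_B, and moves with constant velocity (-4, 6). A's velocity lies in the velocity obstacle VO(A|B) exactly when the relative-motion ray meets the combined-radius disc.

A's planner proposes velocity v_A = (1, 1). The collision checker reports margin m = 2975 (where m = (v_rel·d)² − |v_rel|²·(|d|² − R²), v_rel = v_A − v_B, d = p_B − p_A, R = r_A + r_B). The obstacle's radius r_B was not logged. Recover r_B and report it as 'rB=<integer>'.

m = 2975
d = (3, -12);  v_rel = (5, -5),  |v_rel|² = 50
v_rel×d = (5)·(-12) − (-5)·(3) = -45
since m = R²·50 − (-45)²:  R² = (2025 + 2975) / 50 = 100
R = √100 = 10  ⇒  r_B = 10 − 3 = 7

rB=7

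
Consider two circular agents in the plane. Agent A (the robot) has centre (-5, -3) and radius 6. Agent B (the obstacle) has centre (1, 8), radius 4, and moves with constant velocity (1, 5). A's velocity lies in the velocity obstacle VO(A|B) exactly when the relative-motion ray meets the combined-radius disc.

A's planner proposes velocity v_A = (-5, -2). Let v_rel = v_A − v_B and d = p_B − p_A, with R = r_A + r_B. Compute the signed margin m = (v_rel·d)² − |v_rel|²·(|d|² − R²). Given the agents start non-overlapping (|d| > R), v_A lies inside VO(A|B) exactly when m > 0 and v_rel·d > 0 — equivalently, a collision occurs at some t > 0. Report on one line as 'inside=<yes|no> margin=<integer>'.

d = (6, 11),  |d|² = 157;  R = 6+4 = 10,  c = 157−10² = 57
v_rel = (-6, -7),  |v_rel|² = 85;  v_rel·d = (-6)·(6) + (-7)·(11) = -113
85·t² + 226·t + 57 = 0  ⇒  m = (-113)² − 85·57 = 7924
m = 7924 > 0,  v_rel·d = -113 < 0  ⇒  outside

inside=no margin=7924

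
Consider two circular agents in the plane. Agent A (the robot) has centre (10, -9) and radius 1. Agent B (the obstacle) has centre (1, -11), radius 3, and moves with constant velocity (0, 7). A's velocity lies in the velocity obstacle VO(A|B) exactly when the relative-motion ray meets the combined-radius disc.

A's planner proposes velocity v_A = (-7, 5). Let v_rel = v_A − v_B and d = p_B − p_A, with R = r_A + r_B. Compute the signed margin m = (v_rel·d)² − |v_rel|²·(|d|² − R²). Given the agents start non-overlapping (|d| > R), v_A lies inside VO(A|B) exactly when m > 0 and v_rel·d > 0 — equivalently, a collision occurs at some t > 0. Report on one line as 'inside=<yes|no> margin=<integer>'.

d = (-9, -2),  |d|² = 85;  R = 1+3 = 4,  c = 85−4² = 69
v_rel = (-7, -2),  |v_rel|² = 53;  v_rel·d = (-7)·(-9) + (-2)·(-2) = 67
53·t² − 134·t + 69 = 0  ⇒  m = 67² − 53·69 = 832
m = 832 > 0,  v_rel·d = 67 > 0  ⇒  inside

inside=yes margin=832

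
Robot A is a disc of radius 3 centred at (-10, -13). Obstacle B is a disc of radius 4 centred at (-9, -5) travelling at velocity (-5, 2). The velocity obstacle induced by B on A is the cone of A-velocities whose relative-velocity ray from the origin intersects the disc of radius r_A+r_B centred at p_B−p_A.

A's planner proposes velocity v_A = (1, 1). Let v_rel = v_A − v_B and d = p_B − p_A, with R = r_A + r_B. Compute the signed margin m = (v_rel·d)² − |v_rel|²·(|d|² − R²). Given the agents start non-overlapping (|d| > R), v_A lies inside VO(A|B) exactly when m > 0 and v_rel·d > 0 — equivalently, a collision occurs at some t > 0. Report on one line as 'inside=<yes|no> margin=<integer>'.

d = (1, 8),  |d|² = 65;  R = 3+4 = 7,  c = 65−7² = 16
v_rel = (6, -1),  |v_rel|² = 37;  v_rel·d = (6)·(1) + (-1)·(8) = -2
37·t² + 4·t + 16 = 0  ⇒  m = (-2)² − 37·16 = -588
m = -588 < 0,  v_rel·d = -2 < 0  ⇒  outside

inside=no margin=-588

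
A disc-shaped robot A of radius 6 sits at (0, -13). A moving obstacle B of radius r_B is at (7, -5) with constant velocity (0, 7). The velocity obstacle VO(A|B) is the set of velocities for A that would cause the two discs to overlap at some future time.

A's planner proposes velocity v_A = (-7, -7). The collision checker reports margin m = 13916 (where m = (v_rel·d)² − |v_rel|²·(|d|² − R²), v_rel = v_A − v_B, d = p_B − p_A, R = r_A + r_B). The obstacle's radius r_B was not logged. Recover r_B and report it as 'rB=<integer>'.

m = 13916
d = (7, 8);  v_rel = (-7, -14),  |v_rel|² = 245
v_rel×d = (-7)·(8) − (-14)·(7) = 42
since m = R²·245 − 42²:  R² = (1764 + 13916) / 245 = 64
R = √64 = 8  ⇒  r_B = 8 − 6 = 2

rB=2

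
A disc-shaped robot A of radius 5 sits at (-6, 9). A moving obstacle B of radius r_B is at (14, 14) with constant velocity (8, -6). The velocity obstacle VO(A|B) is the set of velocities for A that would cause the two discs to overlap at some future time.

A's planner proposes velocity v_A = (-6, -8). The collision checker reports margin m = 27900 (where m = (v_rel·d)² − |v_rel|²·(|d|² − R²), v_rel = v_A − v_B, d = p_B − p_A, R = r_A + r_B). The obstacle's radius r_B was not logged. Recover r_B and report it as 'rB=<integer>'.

m = 27900
d = (20, 5);  v_rel = (-14, -2),  |v_rel|² = 200
v_rel×d = (-14)·(5) − (-2)·(20) = -30
since m = R²·200 − (-30)²:  R² = (900 + 27900) / 200 = 144
R = √144 = 12  ⇒  r_B = 12 − 5 = 7

rB=7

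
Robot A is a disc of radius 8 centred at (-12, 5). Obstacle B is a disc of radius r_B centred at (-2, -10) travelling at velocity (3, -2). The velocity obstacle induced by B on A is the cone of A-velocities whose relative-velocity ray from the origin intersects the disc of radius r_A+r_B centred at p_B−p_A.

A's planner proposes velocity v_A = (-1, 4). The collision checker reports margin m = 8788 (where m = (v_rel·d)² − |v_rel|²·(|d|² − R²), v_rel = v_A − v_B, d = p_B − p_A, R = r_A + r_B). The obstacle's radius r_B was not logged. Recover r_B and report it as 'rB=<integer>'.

m = 8788
d = (10, -15);  v_rel = (-4, 6),  |v_rel|² = 52
v_rel×d = (-4)·(-15) − (6)·(10) = 0
since m = R²·52 − 0²:  R² = (0 + 8788) / 52 = 169
R = √169 = 13  ⇒  r_B = 13 − 8 = 5

rB=5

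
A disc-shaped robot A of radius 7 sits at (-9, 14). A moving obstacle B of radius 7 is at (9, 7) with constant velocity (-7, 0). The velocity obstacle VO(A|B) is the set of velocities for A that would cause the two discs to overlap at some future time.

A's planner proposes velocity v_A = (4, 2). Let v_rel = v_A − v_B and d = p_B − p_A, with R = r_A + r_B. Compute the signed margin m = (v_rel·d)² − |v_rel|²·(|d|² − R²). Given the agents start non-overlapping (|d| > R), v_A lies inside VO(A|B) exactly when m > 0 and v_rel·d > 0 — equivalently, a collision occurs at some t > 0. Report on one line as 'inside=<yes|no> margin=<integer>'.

d = (18, -7),  |d|² = 373;  R = 7+7 = 14,  c = 373−14² = 177
v_rel = (11, 2),  |v_rel|² = 125;  v_rel·d = (11)·(18) + (2)·(-7) = 184
125·t² − 368·t + 177 = 0  ⇒  m = 184² − 125·177 = 11731
m = 11731 > 0,  v_rel·d = 184 > 0  ⇒  inside

inside=yes margin=11731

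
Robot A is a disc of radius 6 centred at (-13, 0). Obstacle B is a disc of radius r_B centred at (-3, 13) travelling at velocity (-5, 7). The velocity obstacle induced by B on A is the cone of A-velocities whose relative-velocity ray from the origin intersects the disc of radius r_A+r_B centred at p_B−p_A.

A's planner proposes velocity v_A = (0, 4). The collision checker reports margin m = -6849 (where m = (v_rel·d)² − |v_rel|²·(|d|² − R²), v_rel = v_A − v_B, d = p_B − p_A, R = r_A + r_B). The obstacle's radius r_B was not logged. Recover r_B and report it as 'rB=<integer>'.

m = -6849
d = (10, 13);  v_rel = (5, -3),  |v_rel|² = 34
v_rel×d = (5)·(13) − (-3)·(10) = 95
since m = R²·34 − 95²:  R² = (9025 + -6849) / 34 = 64
R = √64 = 8  ⇒  r_B = 8 − 6 = 2

rB=2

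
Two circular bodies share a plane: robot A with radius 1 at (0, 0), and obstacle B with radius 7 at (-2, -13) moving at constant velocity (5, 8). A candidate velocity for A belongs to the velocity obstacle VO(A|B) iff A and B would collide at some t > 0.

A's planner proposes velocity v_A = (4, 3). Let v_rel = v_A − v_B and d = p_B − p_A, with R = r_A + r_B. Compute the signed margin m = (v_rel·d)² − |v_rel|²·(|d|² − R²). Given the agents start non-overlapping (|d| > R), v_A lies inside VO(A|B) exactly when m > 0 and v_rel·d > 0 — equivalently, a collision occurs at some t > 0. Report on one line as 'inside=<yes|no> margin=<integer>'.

d = (-2, -13),  |d|² = 173;  R = 1+7 = 8,  c = 173−8² = 109
v_rel = (-1, -5),  |v_rel|² = 26;  v_rel·d = (-1)·(-2) + (-5)·(-13) = 67
26·t² − 134·t + 109 = 0  ⇒  m = 67² − 26·109 = 1655
m = 1655 > 0,  v_rel·d = 67 > 0  ⇒  inside

inside=yes margin=1655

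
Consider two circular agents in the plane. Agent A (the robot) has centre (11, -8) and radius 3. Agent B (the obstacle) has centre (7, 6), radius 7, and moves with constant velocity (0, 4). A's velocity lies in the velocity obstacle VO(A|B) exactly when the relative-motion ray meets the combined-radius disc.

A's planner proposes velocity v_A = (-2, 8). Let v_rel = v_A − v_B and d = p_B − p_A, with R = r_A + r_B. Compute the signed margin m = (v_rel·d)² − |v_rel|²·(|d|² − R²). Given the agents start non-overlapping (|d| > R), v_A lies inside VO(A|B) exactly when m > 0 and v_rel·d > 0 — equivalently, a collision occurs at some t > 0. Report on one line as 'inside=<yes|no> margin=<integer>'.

d = (-4, 14),  |d|² = 212;  R = 3+7 = 10,  c = 212−10² = 112
v_rel = (-2, 4),  |v_rel|² = 20;  v_rel·d = (-2)·(-4) + (4)·(14) = 64
20·t² − 128·t + 112 = 0  ⇒  m = 64² − 20·112 = 1856
m = 1856 > 0,  v_rel·d = 64 > 0  ⇒  inside

inside=yes margin=1856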